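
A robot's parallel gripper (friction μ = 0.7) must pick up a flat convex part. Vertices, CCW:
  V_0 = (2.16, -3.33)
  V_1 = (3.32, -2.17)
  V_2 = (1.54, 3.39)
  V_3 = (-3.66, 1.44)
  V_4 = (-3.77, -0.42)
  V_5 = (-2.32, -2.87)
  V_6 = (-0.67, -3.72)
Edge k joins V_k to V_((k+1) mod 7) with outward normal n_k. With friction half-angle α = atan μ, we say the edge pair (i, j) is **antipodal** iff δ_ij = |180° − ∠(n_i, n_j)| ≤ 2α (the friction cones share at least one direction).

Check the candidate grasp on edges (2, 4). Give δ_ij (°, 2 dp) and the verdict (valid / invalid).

δ = 79.94°, invalid

α = atan 0.7 = 34.99°;  2α = 69.98°
edge 2: e_2 = (-5.20, -1.95);  n_2 = (-0.3511, +0.9363)
edge 4: e_4 = (+1.45, -2.45);  n_4 = (-0.8606, -0.5093)
∠(n_2, n_4) = 100.06°
δ = |180° − 100.06°| = 79.94°
79.94° > 2α = 69.98°  →  invalid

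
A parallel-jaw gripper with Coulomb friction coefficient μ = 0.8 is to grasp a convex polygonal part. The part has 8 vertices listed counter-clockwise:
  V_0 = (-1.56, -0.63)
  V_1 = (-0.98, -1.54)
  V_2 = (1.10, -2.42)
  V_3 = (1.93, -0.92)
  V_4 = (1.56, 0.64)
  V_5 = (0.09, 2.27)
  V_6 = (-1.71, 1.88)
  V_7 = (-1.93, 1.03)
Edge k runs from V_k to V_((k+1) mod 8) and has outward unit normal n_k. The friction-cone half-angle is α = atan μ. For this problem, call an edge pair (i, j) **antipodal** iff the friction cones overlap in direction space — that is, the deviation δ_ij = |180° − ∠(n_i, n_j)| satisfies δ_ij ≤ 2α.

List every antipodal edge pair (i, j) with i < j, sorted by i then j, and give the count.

α = atan 0.8 = 38.66°;  2α = 77.32°
n_0 = (-0.8433, -0.5375)
n_1 = (-0.3896, -0.9210)
n_2 = (+0.8750, -0.4842)
n_3 = (+0.9730, +0.2308)
n_4 = (+0.7426, +0.6697)
n_5 = (-0.2118, +0.9773)
n_6 = (-0.9681, +0.2506)
n_7 = (-0.9760, -0.2176)
  (0,1): δ = 145.44°  ·
  (0,2): δ = 61.47°  ✓
  (0,3): δ = 19.17°  ✓
  (0,4): δ = 9.53°  ✓
  (0,5): δ = 69.71°  ✓
  (0,6): δ = 132.98°  ·
  (0,7): δ = 160.05°  ·
  (1,2): δ = 96.03°  ·
  (1,3): δ = 53.73°  ✓
  (1,4): δ = 25.02°  ✓
  (1,5): δ = 35.16°  ✓
  (1,6): δ = 98.42°  ·
  (1,7): δ = 125.50°  ·
  (2,3): δ = 137.70°  ·
  (2,4): δ = 109.00°  ·
  (2,5): δ = 48.82°  ✓
  (2,6): δ = 14.45°  ✓
  (2,7): δ = 41.52°  ✓
  (3,4): δ = 151.30°  ·
  (3,5): δ = 91.12°  ·
  (3,6): δ = 27.85°  ✓
  (3,7): δ = 0.78°  ✓
  (4,5): δ = 119.82°  ·
  (4,6): δ = 56.56°  ✓
  (4,7): δ = 29.48°  ✓
  (5,6): δ = 116.74°  ·
  (5,7): δ = 89.66°  ·
  (6,7): δ = 152.92°  ·
antipodal pairs: 14

count = 14; pairs: (0,2), (0,3), (0,4), (0,5), (1,3), (1,4), (1,5), (2,5), (2,6), (2,7), (3,6), (3,7), (4,6), (4,7)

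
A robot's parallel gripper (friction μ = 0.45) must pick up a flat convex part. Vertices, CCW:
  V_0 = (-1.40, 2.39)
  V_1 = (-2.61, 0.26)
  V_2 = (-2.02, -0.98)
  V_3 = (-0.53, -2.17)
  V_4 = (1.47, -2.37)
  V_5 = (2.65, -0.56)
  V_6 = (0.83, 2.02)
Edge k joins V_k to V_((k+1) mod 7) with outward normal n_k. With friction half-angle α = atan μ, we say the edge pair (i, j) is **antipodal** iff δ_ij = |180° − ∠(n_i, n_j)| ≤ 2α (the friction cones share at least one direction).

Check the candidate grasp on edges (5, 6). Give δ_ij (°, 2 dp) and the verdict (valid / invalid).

α = atan 0.45 = 24.23°;  2α = 48.46°
edge 5: e_5 = (-1.82, +2.58);  n_5 = (+0.8171, +0.5764)
edge 6: e_6 = (-2.23, +0.37);  n_6 = (+0.1637, +0.9865)
∠(n_5, n_6) = 45.38°
δ = |180° − 45.38°| = 134.62°
134.62° > 2α = 48.46°  →  invalid

δ = 134.62°, invalid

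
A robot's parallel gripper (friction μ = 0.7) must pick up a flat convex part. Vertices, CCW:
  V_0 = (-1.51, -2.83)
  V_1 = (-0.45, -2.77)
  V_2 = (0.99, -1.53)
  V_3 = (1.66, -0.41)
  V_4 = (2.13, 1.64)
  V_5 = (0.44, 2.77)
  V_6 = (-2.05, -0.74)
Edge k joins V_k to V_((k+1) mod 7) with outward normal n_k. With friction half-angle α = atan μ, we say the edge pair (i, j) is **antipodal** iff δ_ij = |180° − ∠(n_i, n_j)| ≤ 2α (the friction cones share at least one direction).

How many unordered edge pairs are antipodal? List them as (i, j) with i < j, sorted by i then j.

α = atan 0.7 = 34.99°;  2α = 69.98°
n_0 = (+0.0565, -0.9984)
n_1 = (+0.6525, -0.7578)
n_2 = (+0.8582, -0.5134)
n_3 = (+0.9747, -0.2235)
n_4 = (+0.5558, +0.8313)
n_5 = (-0.8156, +0.5786)
n_6 = (-0.9682, -0.2502)
  (0,1): δ = 142.51°  ·
  (0,2): δ = 124.13°  ·
  (0,3): δ = 106.15°  ·
  (0,4): δ = 37.01°  ✓
  (0,5): δ = 51.41°  ✓
  (0,6): δ = 101.25°  ·
  (1,2): δ = 161.62°  ·
  (1,3): δ = 143.65°  ·
  (1,4): δ = 74.50°  ·
  (1,5): δ = 13.92°  ✓
  (1,6): δ = 63.75°  ✓
  (2,3): δ = 162.02°  ·
  (2,4): δ = 92.88°  ·
  (2,5): δ = 4.46°  ✓
  (2,6): δ = 45.38°  ✓
  (3,4): δ = 110.86°  ·
  (3,5): δ = 22.44°  ✓
  (3,6): δ = 27.40°  ✓
  (4,5): δ = 91.58°  ·
  (4,6): δ = 41.74°  ✓
  (5,6): δ = 130.16°  ·
antipodal pairs: 9

count = 9; pairs: (0,4), (0,5), (1,5), (1,6), (2,5), (2,6), (3,5), (3,6), (4,6)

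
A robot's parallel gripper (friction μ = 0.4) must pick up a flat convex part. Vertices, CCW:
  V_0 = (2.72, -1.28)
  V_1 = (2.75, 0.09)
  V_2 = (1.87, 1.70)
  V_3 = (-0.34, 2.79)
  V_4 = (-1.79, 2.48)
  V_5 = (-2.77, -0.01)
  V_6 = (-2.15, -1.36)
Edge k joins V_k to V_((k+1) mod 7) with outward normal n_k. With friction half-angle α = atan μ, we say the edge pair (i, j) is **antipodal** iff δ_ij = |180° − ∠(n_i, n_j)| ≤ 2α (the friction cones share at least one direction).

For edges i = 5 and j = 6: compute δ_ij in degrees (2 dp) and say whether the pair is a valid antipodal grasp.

α = atan 0.4 = 21.80°;  2α = 43.60°
edge 5: e_5 = (+0.62, -1.35);  n_5 = (-0.9087, -0.4173)
edge 6: e_6 = (+4.87, +0.08);  n_6 = (+0.0164, -0.9999)
∠(n_5, n_6) = 66.27°
δ = |180° − 66.27°| = 113.73°
113.73° > 2α = 43.60°  →  invalid

δ = 113.73°, invalid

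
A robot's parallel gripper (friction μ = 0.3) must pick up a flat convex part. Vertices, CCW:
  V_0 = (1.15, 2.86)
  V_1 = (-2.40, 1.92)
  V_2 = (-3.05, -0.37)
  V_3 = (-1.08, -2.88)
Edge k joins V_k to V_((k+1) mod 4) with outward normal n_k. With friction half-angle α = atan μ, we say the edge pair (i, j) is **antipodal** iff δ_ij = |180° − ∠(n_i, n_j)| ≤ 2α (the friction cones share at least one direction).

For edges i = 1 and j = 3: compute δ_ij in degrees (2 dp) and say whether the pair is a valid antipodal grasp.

δ = 5.39°, valid

α = atan 0.3 = 16.70°;  2α = 33.40°
edge 1: e_1 = (-0.65, -2.29);  n_1 = (-0.9620, +0.2731)
edge 3: e_3 = (+2.23, +5.74);  n_3 = (+0.9321, -0.3621)
∠(n_1, n_3) = 174.61°
δ = |180° − 174.61°| = 5.39°
5.39° ≤ 2α = 33.40°  →  valid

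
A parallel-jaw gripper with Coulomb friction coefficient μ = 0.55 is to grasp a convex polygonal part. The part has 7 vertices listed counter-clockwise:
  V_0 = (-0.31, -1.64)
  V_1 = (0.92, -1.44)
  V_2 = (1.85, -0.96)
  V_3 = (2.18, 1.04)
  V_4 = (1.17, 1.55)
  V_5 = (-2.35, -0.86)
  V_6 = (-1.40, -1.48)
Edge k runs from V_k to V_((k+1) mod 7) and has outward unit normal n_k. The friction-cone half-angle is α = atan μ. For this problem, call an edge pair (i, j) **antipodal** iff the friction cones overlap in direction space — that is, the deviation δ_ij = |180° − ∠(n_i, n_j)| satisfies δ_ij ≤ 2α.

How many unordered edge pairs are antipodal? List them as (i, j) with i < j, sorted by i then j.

count = 8; pairs: (0,3), (0,4), (1,3), (1,4), (2,4), (3,5), (3,6), (4,6)

α = atan 0.55 = 28.81°;  2α = 57.62°
n_0 = (+0.1605, -0.9870)
n_1 = (+0.4586, -0.8886)
n_2 = (+0.9867, -0.1628)
n_3 = (+0.4507, +0.8927)
n_4 = (-0.5649, +0.8251)
n_5 = (-0.5465, -0.8374)
n_6 = (-0.1452, -0.9894)
  (0,1): δ = 161.94°  ·
  (0,2): δ = 108.60°  ·
  (0,3): δ = 36.03°  ✓
  (0,4): δ = 25.16°  ✓
  (0,5): δ = 137.63°  ·
  (0,6): δ = 162.41°  ·
  (1,2): δ = 126.67°  ·
  (1,3): δ = 54.09°  ✓
  (1,4): δ = 7.10°  ✓
  (1,5): δ = 119.57°  ·
  (1,6): δ = 144.35°  ·
  (2,3): δ = 107.42°  ·
  (2,4): δ = 46.23°  ✓
  (2,5): δ = 66.24°  ·
  (2,6): δ = 91.02°  ·
  (3,4): δ = 118.81°  ·
  (3,5): δ = 6.34°  ✓
  (3,6): δ = 18.44°  ✓
  (4,5): δ = 67.53°  ·
  (4,6): δ = 42.75°  ✓
  (5,6): δ = 155.22°  ·
antipodal pairs: 8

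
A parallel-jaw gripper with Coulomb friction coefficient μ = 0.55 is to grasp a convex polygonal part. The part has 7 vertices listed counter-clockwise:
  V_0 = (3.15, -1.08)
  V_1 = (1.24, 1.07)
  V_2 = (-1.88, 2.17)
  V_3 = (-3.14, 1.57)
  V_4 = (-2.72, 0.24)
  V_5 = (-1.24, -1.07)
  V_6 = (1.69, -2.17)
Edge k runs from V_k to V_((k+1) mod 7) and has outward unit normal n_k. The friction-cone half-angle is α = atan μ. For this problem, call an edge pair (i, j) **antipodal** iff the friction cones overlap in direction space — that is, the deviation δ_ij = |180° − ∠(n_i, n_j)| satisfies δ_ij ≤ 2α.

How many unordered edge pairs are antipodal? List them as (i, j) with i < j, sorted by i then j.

count = 9; pairs: (0,3), (0,4), (0,5), (1,3), (1,4), (1,5), (1,6), (2,5), (2,6)

α = atan 0.55 = 28.81°;  2α = 57.62°
n_0 = (+0.7476, +0.6641)
n_1 = (+0.3325, +0.9431)
n_2 = (-0.4299, +0.9029)
n_3 = (-0.9536, -0.3011)
n_4 = (-0.6628, -0.7488)
n_5 = (-0.3515, -0.9362)
n_6 = (+0.5982, -0.8013)
  (0,1): δ = 151.04°  ·
  (0,2): δ = 106.15°  ·
  (0,3): δ = 24.09°  ✓
  (0,4): δ = 6.87°  ✓
  (0,5): δ = 27.81°  ✓
  (0,6): δ = 85.13°  ·
  (1,2): δ = 135.12°  ·
  (1,3): δ = 53.05°  ✓
  (1,4): δ = 22.09°  ✓
  (1,5): δ = 1.16°  ✓
  (1,6): δ = 56.16°  ✓
  (2,3): δ = 97.94°  ·
  (2,4): δ = 66.98°  ·
  (2,5): δ = 46.04°  ✓
  (2,6): δ = 11.28°  ✓
  (3,4): δ = 149.04°  ·
  (3,5): δ = 128.10°  ·
  (3,6): δ = 70.78°  ·
  (4,5): δ = 159.06°  ·
  (4,6): δ = 101.74°  ·
  (5,6): δ = 122.68°  ·
antipodal pairs: 9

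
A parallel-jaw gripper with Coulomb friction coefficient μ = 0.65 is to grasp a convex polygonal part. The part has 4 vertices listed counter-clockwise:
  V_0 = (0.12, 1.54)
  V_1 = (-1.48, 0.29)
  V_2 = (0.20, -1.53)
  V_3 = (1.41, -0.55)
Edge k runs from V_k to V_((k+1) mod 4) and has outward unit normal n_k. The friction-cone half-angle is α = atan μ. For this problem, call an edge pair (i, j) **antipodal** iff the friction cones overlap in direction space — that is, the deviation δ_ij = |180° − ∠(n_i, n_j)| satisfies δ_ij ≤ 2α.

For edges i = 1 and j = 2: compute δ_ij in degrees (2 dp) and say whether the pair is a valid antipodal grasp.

α = atan 0.65 = 33.02°;  2α = 66.05°
edge 1: e_1 = (+1.68, -1.82);  n_1 = (-0.7348, -0.6783)
edge 2: e_2 = (+1.21, +0.98);  n_2 = (+0.6294, -0.7771)
∠(n_1, n_2) = 86.30°
δ = |180° − 86.30°| = 93.70°
93.70° > 2α = 66.05°  →  invalid

δ = 93.70°, invalid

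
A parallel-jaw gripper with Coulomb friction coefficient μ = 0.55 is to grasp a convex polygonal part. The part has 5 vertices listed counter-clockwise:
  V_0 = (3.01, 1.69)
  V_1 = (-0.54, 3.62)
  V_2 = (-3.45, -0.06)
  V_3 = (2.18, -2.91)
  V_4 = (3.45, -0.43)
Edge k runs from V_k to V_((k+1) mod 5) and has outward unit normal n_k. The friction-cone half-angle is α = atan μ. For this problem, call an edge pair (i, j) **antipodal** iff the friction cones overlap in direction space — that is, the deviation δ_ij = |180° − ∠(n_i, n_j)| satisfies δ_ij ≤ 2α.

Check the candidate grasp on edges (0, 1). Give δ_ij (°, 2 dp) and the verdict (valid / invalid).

δ = 99.80°, invalid

α = atan 0.55 = 28.81°;  2α = 57.62°
edge 0: e_0 = (-3.55, +1.93);  n_0 = (+0.4776, +0.8786)
edge 1: e_1 = (-2.91, -3.68);  n_1 = (-0.7844, +0.6203)
∠(n_0, n_1) = 80.20°
δ = |180° − 80.20°| = 99.80°
99.80° > 2α = 57.62°  →  invalid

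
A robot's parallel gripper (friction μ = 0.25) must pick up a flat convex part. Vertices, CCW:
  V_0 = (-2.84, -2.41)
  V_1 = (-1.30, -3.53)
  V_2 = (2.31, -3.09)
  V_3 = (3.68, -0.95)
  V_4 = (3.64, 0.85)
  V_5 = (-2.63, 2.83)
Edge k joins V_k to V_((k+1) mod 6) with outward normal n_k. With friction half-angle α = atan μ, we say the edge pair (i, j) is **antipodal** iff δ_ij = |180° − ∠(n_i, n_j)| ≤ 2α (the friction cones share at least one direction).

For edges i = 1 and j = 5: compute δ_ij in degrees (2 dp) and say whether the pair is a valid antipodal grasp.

δ = 80.76°, invalid

α = atan 0.25 = 14.04°;  2α = 28.07°
edge 1: e_1 = (+3.61, +0.44);  n_1 = (+0.1210, -0.9927)
edge 5: e_5 = (-0.21, -5.24);  n_5 = (-0.9992, +0.0400)
∠(n_1, n_5) = 99.24°
δ = |180° − 99.24°| = 80.76°
80.76° > 2α = 28.07°  →  invalid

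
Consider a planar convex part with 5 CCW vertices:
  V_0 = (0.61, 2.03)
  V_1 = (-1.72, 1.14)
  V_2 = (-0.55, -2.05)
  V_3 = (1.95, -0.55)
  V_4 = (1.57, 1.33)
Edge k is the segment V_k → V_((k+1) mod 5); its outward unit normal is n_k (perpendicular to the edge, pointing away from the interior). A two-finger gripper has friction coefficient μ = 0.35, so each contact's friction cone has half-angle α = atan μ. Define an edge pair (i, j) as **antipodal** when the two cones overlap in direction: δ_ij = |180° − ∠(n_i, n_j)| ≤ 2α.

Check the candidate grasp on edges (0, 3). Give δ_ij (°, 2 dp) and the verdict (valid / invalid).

α = atan 0.35 = 19.29°;  2α = 38.58°
edge 0: e_0 = (-2.33, -0.89);  n_0 = (-0.3568, +0.9342)
edge 3: e_3 = (-0.38, +1.88);  n_3 = (+0.9802, +0.1981)
∠(n_0, n_3) = 99.48°
δ = |180° − 99.48°| = 80.52°
80.52° > 2α = 38.58°  →  invalid

δ = 80.52°, invalid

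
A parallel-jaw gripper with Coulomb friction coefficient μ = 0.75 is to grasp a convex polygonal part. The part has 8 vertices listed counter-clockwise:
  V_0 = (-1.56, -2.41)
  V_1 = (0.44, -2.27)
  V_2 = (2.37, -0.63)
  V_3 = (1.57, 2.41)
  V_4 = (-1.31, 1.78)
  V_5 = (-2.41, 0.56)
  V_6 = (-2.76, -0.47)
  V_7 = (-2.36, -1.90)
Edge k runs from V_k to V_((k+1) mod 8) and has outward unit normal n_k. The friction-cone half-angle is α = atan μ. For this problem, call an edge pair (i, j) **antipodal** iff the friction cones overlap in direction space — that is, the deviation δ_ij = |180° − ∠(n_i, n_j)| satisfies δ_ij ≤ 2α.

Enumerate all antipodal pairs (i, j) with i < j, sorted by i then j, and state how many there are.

count = 12; pairs: (0,3), (0,4), (0,5), (1,3), (1,4), (1,5), (1,6), (2,4), (2,5), (2,6), (2,7), (3,7)

α = atan 0.75 = 36.87°;  2α = 73.74°
n_0 = (+0.0698, -0.9976)
n_1 = (+0.6475, -0.7620)
n_2 = (+0.9671, +0.2545)
n_3 = (-0.2137, +0.9769)
n_4 = (-0.7427, +0.6696)
n_5 = (-0.9468, +0.3217)
n_6 = (-0.9630, -0.2694)
n_7 = (-0.5376, -0.8432)
  (0,1): δ = 143.65°  ·
  (0,2): δ = 79.26°  ·
  (0,3): δ = 8.33°  ✓
  (0,4): δ = 43.96°  ✓
  (0,5): δ = 67.23°  ✓
  (0,6): δ = 101.62°  ·
  (0,7): δ = 143.48°  ·
  (1,2): δ = 115.61°  ·
  (1,3): δ = 28.02°  ✓
  (1,4): δ = 7.61°  ✓
  (1,5): δ = 30.88°  ✓
  (1,6): δ = 65.27°  ✓
  (1,7): δ = 107.13°  ·
  (2,3): δ = 92.40°  ·
  (2,4): δ = 56.78°  ✓
  (2,5): δ = 33.51°  ✓
  (2,6): δ = 0.88°  ✓
  (2,7): δ = 42.74°  ✓
  (3,4): δ = 144.38°  ·
  (3,5): δ = 121.11°  ·
  (3,6): δ = 86.71°  ·
  (3,7): δ = 44.86°  ✓
  (4,5): δ = 156.73°  ·
  (4,6): δ = 122.33°  ·
  (4,7): δ = 80.48°  ·
  (5,6): δ = 145.60°  ·
  (5,7): δ = 103.75°  ·
  (6,7): δ = 138.14°  ·
antipodal pairs: 12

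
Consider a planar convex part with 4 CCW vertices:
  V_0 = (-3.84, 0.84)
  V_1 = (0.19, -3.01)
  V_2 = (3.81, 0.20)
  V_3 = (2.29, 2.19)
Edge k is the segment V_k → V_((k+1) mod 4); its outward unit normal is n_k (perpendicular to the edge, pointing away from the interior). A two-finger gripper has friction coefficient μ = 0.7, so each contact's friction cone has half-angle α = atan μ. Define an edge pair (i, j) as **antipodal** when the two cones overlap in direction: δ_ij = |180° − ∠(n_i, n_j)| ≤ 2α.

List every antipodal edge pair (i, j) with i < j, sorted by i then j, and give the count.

α = atan 0.7 = 34.99°;  2α = 69.98°
n_0 = (-0.6908, -0.7231)
n_1 = (+0.6635, -0.7482)
n_2 = (+0.7947, +0.6070)
n_3 = (-0.2151, +0.9766)
  (0,1): δ = 94.74°  ·
  (0,2): δ = 8.94°  ✓
  (0,3): δ = 56.11°  ✓
  (1,2): δ = 94.19°  ·
  (1,3): δ = 29.14°  ✓
  (2,3): δ = 114.95°  ·
antipodal pairs: 3

count = 3; pairs: (0,2), (0,3), (1,3)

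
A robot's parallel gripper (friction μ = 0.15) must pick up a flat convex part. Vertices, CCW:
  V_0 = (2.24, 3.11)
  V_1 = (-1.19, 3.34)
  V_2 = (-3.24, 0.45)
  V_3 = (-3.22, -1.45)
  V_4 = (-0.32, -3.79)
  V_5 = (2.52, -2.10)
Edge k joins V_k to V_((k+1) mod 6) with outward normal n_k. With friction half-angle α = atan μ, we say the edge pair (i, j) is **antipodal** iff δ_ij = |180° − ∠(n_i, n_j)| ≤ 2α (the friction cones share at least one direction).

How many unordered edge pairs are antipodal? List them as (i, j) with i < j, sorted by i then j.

count = 1; pairs: (2,5)

α = atan 0.15 = 8.53°;  2α = 17.06°
n_0 = (+0.0669, +0.9978)
n_1 = (-0.8156, +0.5786)
n_2 = (-0.9999, -0.0105)
n_3 = (-0.6280, -0.7782)
n_4 = (+0.5114, -0.8594)
n_5 = (+0.9986, +0.0537)
  (0,1): δ = 121.51°  ·
  (0,2): δ = 85.56°  ·
  (0,3): δ = 35.06°  ·
  (0,4): δ = 34.59°  ·
  (0,5): δ = 96.91°  ·
  (1,2): δ = 144.05°  ·
  (1,3): δ = 93.55°  ·
  (1,4): δ = 23.89°  ·
  (1,5): δ = 38.43°  ·
  (2,3): δ = 129.50°  ·
  (2,4): δ = 59.85°  ·
  (2,5): δ = 2.47°  ✓
  (3,4): δ = 110.34°  ·
  (3,5): δ = 48.02°  ·
  (4,5): δ = 117.68°  ·
antipodal pairs: 1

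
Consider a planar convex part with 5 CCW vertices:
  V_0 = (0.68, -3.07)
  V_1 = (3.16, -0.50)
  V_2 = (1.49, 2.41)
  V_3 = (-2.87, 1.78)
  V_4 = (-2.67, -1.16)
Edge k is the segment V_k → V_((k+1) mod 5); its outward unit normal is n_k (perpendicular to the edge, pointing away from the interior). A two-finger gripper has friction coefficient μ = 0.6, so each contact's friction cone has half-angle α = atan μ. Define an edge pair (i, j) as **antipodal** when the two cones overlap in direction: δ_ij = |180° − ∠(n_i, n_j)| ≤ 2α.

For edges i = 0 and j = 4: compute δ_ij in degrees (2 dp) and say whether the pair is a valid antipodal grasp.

δ = 104.29°, invalid

α = atan 0.6 = 30.96°;  2α = 61.93°
edge 0: e_0 = (+2.48, +2.57);  n_0 = (+0.7196, -0.6944)
edge 4: e_4 = (+3.35, -1.91);  n_4 = (-0.4953, -0.8687)
∠(n_0, n_4) = 75.71°
δ = |180° − 75.71°| = 104.29°
104.29° > 2α = 61.93°  →  invalid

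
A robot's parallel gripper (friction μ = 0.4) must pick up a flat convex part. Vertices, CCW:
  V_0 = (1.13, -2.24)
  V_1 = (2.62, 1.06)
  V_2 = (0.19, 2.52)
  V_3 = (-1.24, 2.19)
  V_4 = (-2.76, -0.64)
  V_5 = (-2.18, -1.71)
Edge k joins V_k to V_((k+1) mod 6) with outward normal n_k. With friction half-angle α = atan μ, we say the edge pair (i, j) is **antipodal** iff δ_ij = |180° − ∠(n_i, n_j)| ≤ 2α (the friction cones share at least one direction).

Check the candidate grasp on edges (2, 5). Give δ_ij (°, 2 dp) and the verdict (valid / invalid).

δ = 22.09°, valid

α = atan 0.4 = 21.80°;  2α = 43.60°
edge 2: e_2 = (-1.43, -0.33);  n_2 = (-0.2249, +0.9744)
edge 5: e_5 = (+3.31, -0.53);  n_5 = (-0.1581, -0.9874)
∠(n_2, n_5) = 157.91°
δ = |180° − 157.91°| = 22.09°
22.09° ≤ 2α = 43.60°  →  valid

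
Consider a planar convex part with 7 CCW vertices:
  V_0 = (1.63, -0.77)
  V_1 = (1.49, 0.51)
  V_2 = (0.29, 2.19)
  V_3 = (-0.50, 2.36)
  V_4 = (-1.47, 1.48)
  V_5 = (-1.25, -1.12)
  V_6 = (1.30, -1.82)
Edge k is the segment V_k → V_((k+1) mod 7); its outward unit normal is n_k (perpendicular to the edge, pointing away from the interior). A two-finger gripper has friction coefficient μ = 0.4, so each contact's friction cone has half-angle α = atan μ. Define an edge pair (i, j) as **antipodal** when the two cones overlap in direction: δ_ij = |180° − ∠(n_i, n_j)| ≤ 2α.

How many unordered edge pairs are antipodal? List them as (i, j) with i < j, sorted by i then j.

α = atan 0.4 = 21.80°;  2α = 43.60°
n_0 = (+0.9941, +0.1087)
n_1 = (+0.8137, +0.5812)
n_2 = (+0.2104, +0.9776)
n_3 = (-0.6719, +0.7406)
n_4 = (-0.9964, -0.0843)
n_5 = (-0.2647, -0.9643)
n_6 = (+0.9540, -0.2998)
  (0,1): δ = 150.70°  ·
  (0,2): δ = 108.39°  ·
  (0,3): δ = 54.03°  ·
  (0,4): δ = 1.41°  ✓
  (0,5): δ = 68.41°  ·
  (0,6): δ = 156.31°  ·
  (1,2): δ = 137.68°  ·
  (1,3): δ = 83.32°  ·
  (1,4): δ = 30.70°  ✓
  (1,5): δ = 39.11°  ✓
  (1,6): δ = 127.02°  ·
  (2,3): δ = 125.64°  ·
  (2,4): δ = 73.02°  ·
  (2,5): δ = 3.21°  ✓
  (2,6): δ = 84.70°  ·
  (3,4): δ = 127.38°  ·
  (3,5): δ = 57.56°  ·
  (3,6): δ = 30.34°  ✓
  (4,5): δ = 110.19°  ·
  (4,6): δ = 22.28°  ✓
  (5,6): δ = 92.10°  ·
antipodal pairs: 6

count = 6; pairs: (0,4), (1,4), (1,5), (2,5), (3,6), (4,6)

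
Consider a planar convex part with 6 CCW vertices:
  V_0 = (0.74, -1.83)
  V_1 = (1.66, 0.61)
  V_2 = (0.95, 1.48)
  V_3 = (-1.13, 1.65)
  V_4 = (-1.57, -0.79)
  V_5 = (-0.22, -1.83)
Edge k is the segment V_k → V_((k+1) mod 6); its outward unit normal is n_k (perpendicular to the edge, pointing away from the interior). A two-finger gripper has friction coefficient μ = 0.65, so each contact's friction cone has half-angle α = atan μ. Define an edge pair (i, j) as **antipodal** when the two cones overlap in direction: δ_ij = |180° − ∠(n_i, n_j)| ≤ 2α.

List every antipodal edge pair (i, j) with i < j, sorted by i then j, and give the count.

α = atan 0.65 = 33.02°;  2α = 66.05°
n_0 = (+0.9357, -0.3528)
n_1 = (+0.7748, +0.6323)
n_2 = (+0.0815, +0.9967)
n_3 = (-0.9841, +0.1775)
n_4 = (-0.6103, -0.7922)
n_5 = (+0.0000, -1.0000)
  (0,1): δ = 120.12°  ·
  (0,2): δ = 74.01°  ·
  (0,3): δ = 10.44°  ✓
  (0,4): δ = 73.05°  ·
  (0,5): δ = 110.66°  ·
  (1,2): δ = 133.89°  ·
  (1,3): δ = 49.44°  ✓
  (1,4): δ = 13.17°  ✓
  (1,5): δ = 50.78°  ✓
  (2,3): δ = 95.55°  ·
  (2,4): δ = 32.94°  ✓
  (2,5): δ = 4.67°  ✓
  (3,4): δ = 117.39°  ·
  (3,5): δ = 79.78°  ·
  (4,5): δ = 142.39°  ·
antipodal pairs: 6

count = 6; pairs: (0,3), (1,3), (1,4), (1,5), (2,4), (2,5)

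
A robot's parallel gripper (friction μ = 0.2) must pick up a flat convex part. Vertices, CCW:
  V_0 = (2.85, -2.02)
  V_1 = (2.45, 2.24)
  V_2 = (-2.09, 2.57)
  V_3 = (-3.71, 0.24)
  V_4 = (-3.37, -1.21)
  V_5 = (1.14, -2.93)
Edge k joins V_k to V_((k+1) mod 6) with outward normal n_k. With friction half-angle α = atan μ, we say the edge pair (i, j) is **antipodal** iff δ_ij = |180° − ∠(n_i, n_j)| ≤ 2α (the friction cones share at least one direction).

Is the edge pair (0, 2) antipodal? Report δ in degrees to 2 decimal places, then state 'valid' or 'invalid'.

α = atan 0.2 = 11.31°;  2α = 22.62°
edge 0: e_0 = (-0.40, +4.26);  n_0 = (+0.9956, +0.0935)
edge 2: e_2 = (-1.62, -2.33);  n_2 = (-0.8210, +0.5709)
∠(n_0, n_2) = 139.83°
δ = |180° − 139.83°| = 40.17°
40.17° > 2α = 22.62°  →  invalid

δ = 40.17°, invalid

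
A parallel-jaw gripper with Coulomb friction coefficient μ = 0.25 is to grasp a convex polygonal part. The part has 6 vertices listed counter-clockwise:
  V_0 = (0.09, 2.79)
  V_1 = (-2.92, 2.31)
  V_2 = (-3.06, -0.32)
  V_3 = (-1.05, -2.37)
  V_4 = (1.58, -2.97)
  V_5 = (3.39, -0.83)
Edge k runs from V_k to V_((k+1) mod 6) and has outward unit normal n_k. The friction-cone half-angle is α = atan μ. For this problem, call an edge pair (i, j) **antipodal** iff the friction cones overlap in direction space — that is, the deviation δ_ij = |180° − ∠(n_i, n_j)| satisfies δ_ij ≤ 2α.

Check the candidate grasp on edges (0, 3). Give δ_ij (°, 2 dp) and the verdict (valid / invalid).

δ = 21.91°, valid

α = atan 0.25 = 14.04°;  2α = 28.07°
edge 0: e_0 = (-3.01, -0.48);  n_0 = (-0.1575, +0.9875)
edge 3: e_3 = (+2.63, -0.60);  n_3 = (-0.2224, -0.9750)
∠(n_0, n_3) = 158.09°
δ = |180° − 158.09°| = 21.91°
21.91° ≤ 2α = 28.07°  →  valid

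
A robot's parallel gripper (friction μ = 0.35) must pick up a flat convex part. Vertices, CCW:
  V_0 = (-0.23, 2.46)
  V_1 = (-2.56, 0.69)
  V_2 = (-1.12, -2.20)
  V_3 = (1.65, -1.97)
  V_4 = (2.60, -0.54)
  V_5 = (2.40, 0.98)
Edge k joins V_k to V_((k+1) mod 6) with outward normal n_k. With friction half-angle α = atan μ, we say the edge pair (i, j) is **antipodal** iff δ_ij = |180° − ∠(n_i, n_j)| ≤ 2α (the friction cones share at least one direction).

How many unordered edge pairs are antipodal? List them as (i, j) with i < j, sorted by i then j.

count = 5; pairs: (0,2), (0,3), (1,4), (1,5), (2,5)

α = atan 0.35 = 19.29°;  2α = 38.58°
n_0 = (-0.6049, +0.7963)
n_1 = (-0.8950, -0.4460)
n_2 = (+0.0827, -0.9966)
n_3 = (+0.8329, -0.5534)
n_4 = (+0.9915, +0.1305)
n_5 = (+0.4904, +0.8715)
  (0,1): δ = 100.74°  ·
  (0,2): δ = 32.48°  ✓
  (0,3): δ = 19.18°  ✓
  (0,4): δ = 60.27°  ·
  (0,5): δ = 113.41°  ·
  (1,2): δ = 111.74°  ·
  (1,3): δ = 60.08°  ·
  (1,4): δ = 18.99°  ✓
  (1,5): δ = 34.15°  ✓
  (2,3): δ = 128.34°  ·
  (2,4): δ = 87.25°  ·
  (2,5): δ = 34.11°  ✓
  (3,4): δ = 138.91°  ·
  (3,5): δ = 85.77°  ·
  (4,5): δ = 126.86°  ·
antipodal pairs: 5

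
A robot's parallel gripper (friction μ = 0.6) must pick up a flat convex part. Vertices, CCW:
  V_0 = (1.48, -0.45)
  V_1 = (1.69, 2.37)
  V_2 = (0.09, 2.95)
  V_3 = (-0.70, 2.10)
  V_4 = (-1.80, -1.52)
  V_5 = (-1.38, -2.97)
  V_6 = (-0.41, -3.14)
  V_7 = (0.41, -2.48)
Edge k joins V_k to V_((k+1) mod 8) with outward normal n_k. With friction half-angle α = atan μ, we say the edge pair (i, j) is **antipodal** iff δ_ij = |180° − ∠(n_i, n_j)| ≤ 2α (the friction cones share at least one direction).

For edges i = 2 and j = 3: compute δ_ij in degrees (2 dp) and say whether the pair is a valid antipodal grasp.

α = atan 0.6 = 30.96°;  2α = 61.93°
edge 2: e_2 = (-0.79, -0.85);  n_2 = (-0.7325, +0.6808)
edge 3: e_3 = (-1.10, -3.62);  n_3 = (-0.9568, +0.2907)
∠(n_2, n_3) = 26.00°
δ = |180° − 26.00°| = 154.00°
154.00° > 2α = 61.93°  →  invalid

δ = 154.00°, invalid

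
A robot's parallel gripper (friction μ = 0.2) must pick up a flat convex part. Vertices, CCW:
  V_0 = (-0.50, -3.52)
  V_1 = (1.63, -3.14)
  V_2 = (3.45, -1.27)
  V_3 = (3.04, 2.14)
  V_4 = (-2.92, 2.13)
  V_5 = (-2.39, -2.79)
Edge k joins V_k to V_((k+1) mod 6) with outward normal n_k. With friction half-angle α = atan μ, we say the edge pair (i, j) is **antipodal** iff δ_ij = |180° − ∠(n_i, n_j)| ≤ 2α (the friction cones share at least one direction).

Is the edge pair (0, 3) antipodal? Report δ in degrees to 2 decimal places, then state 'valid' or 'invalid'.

δ = 10.02°, valid

α = atan 0.2 = 11.31°;  2α = 22.62°
edge 0: e_0 = (+2.13, +0.38);  n_0 = (+0.1756, -0.9845)
edge 3: e_3 = (-5.96, -0.01);  n_3 = (-0.0017, +1.0000)
∠(n_0, n_3) = 169.98°
δ = |180° − 169.98°| = 10.02°
10.02° ≤ 2α = 22.62°  →  valid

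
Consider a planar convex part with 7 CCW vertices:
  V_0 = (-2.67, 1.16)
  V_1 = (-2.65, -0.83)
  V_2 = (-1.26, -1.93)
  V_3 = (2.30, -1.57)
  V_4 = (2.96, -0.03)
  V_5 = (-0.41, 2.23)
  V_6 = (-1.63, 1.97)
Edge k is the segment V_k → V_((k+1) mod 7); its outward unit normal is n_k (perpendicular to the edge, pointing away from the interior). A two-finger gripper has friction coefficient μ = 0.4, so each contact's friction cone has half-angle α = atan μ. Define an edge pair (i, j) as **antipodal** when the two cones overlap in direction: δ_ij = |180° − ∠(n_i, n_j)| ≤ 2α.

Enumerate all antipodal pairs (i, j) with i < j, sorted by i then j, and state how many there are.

count = 6; pairs: (0,3), (1,4), (2,4), (2,5), (2,6), (3,6)

α = atan 0.4 = 21.80°;  2α = 43.60°
n_0 = (-0.9999, -0.0100)
n_1 = (-0.6206, -0.7842)
n_2 = (+0.1006, -0.9949)
n_3 = (+0.9191, -0.3939)
n_4 = (+0.5570, +0.8305)
n_5 = (-0.2084, +0.9780)
n_6 = (-0.6145, +0.7889)
  (0,1): δ = 128.93°  ·
  (0,2): δ = 84.80°  ·
  (0,3): δ = 23.77°  ✓
  (0,4): δ = 55.58°  ·
  (0,5): δ = 101.45°  ·
  (0,6): δ = 127.34°  ·
  (1,2): δ = 135.87°  ·
  (1,3): δ = 74.84°  ·
  (1,4): δ = 4.51°  ✓
  (1,5): δ = 50.39°  ·
  (1,6): δ = 76.27°  ·
  (2,3): δ = 118.97°  ·
  (2,4): δ = 39.62°  ✓
  (2,5): δ = 6.26°  ✓
  (2,6): δ = 32.14°  ✓
  (3,4): δ = 100.65°  ·
  (3,5): δ = 54.77°  ·
  (3,6): δ = 28.89°  ✓
  (4,5): δ = 134.12°  ·
  (4,6): δ = 108.24°  ·
  (5,6): δ = 154.12°  ·
antipodal pairs: 6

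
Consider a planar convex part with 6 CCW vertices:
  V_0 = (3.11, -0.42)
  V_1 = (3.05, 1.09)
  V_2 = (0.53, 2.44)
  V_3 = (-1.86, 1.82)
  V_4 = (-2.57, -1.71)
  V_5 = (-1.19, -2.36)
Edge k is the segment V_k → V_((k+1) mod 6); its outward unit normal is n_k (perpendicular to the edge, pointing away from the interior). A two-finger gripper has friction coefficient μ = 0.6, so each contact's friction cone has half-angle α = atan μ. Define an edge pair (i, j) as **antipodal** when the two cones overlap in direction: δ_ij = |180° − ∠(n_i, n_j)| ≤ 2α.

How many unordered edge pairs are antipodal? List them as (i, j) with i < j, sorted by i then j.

count = 6; pairs: (0,3), (1,4), (1,5), (2,4), (2,5), (3,5)

α = atan 0.6 = 30.96°;  2α = 61.93°
n_0 = (+0.9992, +0.0397)
n_1 = (+0.4722, +0.8815)
n_2 = (-0.2511, +0.9680)
n_3 = (-0.9804, +0.1972)
n_4 = (-0.4261, -0.9047)
n_5 = (+0.4112, -0.9115)
  (0,1): δ = 120.45°  ·
  (0,2): δ = 77.73°  ·
  (0,3): δ = 13.65°  ✓
  (0,4): δ = 62.50°  ·
  (0,5): δ = 112.01°  ·
  (1,2): δ = 137.28°  ·
  (1,3): δ = 73.19°  ·
  (1,4): δ = 2.96°  ✓
  (1,5): δ = 52.46°  ✓
  (2,3): δ = 115.92°  ·
  (2,4): δ = 39.76°  ✓
  (2,5): δ = 9.74°  ✓
  (3,4): δ = 103.85°  ·
  (3,5): δ = 54.34°  ✓
  (4,5): δ = 130.50°  ·
antipodal pairs: 6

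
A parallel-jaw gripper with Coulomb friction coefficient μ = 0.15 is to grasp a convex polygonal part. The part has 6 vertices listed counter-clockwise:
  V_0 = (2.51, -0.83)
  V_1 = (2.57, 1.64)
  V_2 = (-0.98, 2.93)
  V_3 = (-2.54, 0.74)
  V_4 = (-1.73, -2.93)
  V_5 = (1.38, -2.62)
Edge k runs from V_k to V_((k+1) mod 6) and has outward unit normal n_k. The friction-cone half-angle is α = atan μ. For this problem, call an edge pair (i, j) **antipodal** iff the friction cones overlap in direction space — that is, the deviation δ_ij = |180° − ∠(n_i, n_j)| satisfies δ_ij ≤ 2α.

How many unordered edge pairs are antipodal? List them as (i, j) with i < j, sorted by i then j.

count = 2; pairs: (0,3), (2,5)

α = atan 0.15 = 8.53°;  2α = 17.06°
n_0 = (+0.9997, -0.0243)
n_1 = (+0.3415, +0.9399)
n_2 = (-0.8145, +0.5802)
n_3 = (-0.9765, -0.2155)
n_4 = (+0.0992, -0.9951)
n_5 = (+0.8456, -0.5338)
  (0,1): δ = 108.58°  ·
  (0,2): δ = 34.07°  ·
  (0,3): δ = 13.84°  ✓
  (0,4): δ = 97.08°  ·
  (0,5): δ = 149.13°  ·
  (1,2): δ = 105.49°  ·
  (1,3): δ = 57.58°  ·
  (1,4): δ = 25.66°  ·
  (1,5): δ = 77.71°  ·
  (2,3): δ = 132.09°  ·
  (2,4): δ = 48.84°  ·
  (2,5): δ = 3.20°  ✓
  (3,4): δ = 96.75°  ·
  (3,5): δ = 44.71°  ·
  (4,5): δ = 127.96°  ·
antipodal pairs: 2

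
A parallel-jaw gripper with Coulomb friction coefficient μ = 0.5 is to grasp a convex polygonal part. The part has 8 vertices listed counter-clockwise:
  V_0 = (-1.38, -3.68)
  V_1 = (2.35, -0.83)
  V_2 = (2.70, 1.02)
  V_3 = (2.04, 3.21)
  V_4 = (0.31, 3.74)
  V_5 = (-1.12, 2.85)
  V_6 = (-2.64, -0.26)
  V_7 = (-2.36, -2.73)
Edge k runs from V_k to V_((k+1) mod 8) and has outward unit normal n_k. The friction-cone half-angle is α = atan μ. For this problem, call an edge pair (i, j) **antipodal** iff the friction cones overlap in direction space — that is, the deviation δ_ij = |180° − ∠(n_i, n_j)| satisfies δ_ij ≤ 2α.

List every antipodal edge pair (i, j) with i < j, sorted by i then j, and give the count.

α = atan 0.5 = 26.57°;  2α = 53.13°
n_0 = (+0.6071, -0.7946)
n_1 = (+0.9826, -0.1859)
n_2 = (+0.9575, +0.2886)
n_3 = (+0.2929, +0.9561)
n_4 = (-0.5284, +0.8490)
n_5 = (-0.8984, +0.4391)
n_6 = (-0.9936, -0.1126)
n_7 = (-0.6960, -0.7180)
  (0,1): δ = 138.10°  ·
  (0,2): δ = 110.61°  ·
  (0,3): δ = 54.42°  ·
  (0,4): δ = 5.49°  ✓
  (0,5): δ = 26.57°  ✓
  (0,6): δ = 59.08°  ·
  (0,7): δ = 98.51°  ·
  (1,2): δ = 152.52°  ·
  (1,3): δ = 96.32°  ·
  (1,4): δ = 47.39°  ✓
  (1,5): δ = 15.33°  ✓
  (1,6): δ = 17.18°  ✓
  (1,7): δ = 56.60°  ·
  (2,3): δ = 123.80°  ·
  (2,4): δ = 74.87°  ·
  (2,5): δ = 42.82°  ✓
  (2,6): δ = 10.30°  ✓
  (2,7): δ = 29.12°  ✓
  (3,4): δ = 131.07°  ·
  (3,5): δ = 99.01°  ·
  (3,6): δ = 66.50°  ·
  (3,7): δ = 27.08°  ✓
  (4,5): δ = 147.94°  ·
  (4,6): δ = 115.43°  ·
  (4,7): δ = 76.01°  ·
  (5,6): δ = 147.49°  ·
  (5,7): δ = 108.06°  ·
  (6,7): δ = 140.58°  ·
antipodal pairs: 9

count = 9; pairs: (0,4), (0,5), (1,4), (1,5), (1,6), (2,5), (2,6), (2,7), (3,7)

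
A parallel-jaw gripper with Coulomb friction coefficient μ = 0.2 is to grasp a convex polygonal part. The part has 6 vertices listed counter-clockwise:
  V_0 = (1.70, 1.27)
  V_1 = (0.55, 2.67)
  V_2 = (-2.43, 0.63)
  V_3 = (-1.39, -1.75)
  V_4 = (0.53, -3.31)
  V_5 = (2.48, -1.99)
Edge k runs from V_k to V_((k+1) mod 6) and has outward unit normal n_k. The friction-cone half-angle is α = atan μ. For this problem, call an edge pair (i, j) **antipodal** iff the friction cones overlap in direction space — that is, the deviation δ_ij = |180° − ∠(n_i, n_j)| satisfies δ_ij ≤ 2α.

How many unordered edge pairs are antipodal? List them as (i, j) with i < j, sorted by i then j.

α = atan 0.2 = 11.31°;  2α = 22.62°
n_0 = (+0.7727, +0.6347)
n_1 = (-0.5649, +0.8252)
n_2 = (-0.9163, -0.4004)
n_3 = (-0.6306, -0.7761)
n_4 = (+0.5606, -0.8281)
n_5 = (+0.9725, +0.2327)
  (0,1): δ = 95.01°  ·
  (0,2): δ = 15.80°  ✓
  (0,3): δ = 11.51°  ✓
  (0,4): δ = 84.69°  ·
  (0,5): δ = 154.06°  ·
  (1,2): δ = 100.79°  ·
  (1,3): δ = 73.49°  ·
  (1,4): δ = 0.30°  ✓
  (1,5): δ = 69.06°  ·
  (2,3): δ = 152.70°  ·
  (2,4): δ = 79.51°  ·
  (2,5): δ = 10.15°  ✓
  (3,4): δ = 106.81°  ·
  (3,5): δ = 37.45°  ·
  (4,5): δ = 110.64°  ·
antipodal pairs: 4

count = 4; pairs: (0,2), (0,3), (1,4), (2,5)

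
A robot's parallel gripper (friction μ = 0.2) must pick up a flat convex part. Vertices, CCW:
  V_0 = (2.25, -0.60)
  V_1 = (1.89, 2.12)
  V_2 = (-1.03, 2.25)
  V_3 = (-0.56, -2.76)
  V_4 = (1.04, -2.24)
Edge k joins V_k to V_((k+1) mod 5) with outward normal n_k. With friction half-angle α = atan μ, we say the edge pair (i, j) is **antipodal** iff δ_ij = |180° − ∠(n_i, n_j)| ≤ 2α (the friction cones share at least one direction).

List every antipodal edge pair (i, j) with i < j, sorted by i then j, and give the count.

count = 2; pairs: (0,2), (1,3)

α = atan 0.2 = 11.31°;  2α = 22.62°
n_0 = (+0.9914, +0.1312)
n_1 = (+0.0445, +0.9990)
n_2 = (-0.9956, -0.0934)
n_3 = (+0.3091, -0.9510)
n_4 = (+0.8047, -0.5937)
  (0,1): δ = 100.09°  ·
  (0,2): δ = 2.18°  ✓
  (0,3): δ = 100.46°  ·
  (0,4): δ = 136.04°  ·
  (1,2): δ = 82.09°  ·
  (1,3): δ = 20.55°  ✓
  (1,4): δ = 56.13°  ·
  (2,3): δ = 77.36°  ·
  (2,4): δ = 41.78°  ·
  (3,4): δ = 144.42°  ·
antipodal pairs: 2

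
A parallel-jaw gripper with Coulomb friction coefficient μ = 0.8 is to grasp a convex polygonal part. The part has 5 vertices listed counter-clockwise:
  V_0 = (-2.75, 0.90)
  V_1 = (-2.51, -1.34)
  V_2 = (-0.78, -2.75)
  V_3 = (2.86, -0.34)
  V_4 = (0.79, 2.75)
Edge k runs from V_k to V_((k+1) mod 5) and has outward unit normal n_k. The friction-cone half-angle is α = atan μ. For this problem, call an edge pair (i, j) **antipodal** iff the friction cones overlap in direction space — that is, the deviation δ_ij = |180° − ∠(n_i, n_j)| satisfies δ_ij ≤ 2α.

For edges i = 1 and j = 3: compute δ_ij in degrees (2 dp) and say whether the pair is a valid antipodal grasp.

α = atan 0.8 = 38.66°;  2α = 77.32°
edge 1: e_1 = (+1.73, -1.41);  n_1 = (-0.6318, -0.7752)
edge 3: e_3 = (-2.07, +3.09);  n_3 = (+0.8308, +0.5566)
∠(n_1, n_3) = 163.00°
δ = |180° − 163.00°| = 17.00°
17.00° ≤ 2α = 77.32°  →  valid

δ = 17.00°, valid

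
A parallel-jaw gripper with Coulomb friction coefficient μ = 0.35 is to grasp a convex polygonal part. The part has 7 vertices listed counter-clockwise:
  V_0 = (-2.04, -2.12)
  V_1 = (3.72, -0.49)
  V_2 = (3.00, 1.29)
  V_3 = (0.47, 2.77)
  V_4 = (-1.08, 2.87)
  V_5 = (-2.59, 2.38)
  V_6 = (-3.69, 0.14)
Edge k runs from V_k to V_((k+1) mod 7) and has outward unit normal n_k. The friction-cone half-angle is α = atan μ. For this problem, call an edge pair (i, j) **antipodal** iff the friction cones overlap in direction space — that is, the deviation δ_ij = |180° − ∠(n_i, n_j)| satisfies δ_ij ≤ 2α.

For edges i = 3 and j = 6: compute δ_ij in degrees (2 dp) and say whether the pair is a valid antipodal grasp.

δ = 50.18°, invalid

α = atan 0.35 = 19.29°;  2α = 38.58°
edge 3: e_3 = (-1.55, +0.10);  n_3 = (+0.0644, +0.9979)
edge 6: e_6 = (+1.65, -2.26);  n_6 = (-0.8077, -0.5897)
∠(n_3, n_6) = 129.82°
δ = |180° − 129.82°| = 50.18°
50.18° > 2α = 38.58°  →  invalid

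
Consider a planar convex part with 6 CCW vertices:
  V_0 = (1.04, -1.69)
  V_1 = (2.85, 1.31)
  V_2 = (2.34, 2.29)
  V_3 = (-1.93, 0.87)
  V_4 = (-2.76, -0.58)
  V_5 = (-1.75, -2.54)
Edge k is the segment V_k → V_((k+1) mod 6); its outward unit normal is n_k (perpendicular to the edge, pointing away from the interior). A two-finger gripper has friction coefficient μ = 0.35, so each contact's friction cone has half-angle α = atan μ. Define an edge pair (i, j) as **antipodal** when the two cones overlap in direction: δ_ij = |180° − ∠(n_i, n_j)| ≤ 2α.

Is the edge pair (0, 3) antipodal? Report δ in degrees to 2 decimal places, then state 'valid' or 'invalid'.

α = atan 0.35 = 19.29°;  2α = 38.58°
edge 0: e_0 = (+1.81, +3.00);  n_0 = (+0.8562, -0.5166)
edge 3: e_3 = (-0.83, -1.45);  n_3 = (-0.8679, +0.4968)
∠(n_0, n_3) = 178.68°
δ = |180° − 178.68°| = 1.32°
1.32° ≤ 2α = 38.58°  →  valid

δ = 1.32°, valid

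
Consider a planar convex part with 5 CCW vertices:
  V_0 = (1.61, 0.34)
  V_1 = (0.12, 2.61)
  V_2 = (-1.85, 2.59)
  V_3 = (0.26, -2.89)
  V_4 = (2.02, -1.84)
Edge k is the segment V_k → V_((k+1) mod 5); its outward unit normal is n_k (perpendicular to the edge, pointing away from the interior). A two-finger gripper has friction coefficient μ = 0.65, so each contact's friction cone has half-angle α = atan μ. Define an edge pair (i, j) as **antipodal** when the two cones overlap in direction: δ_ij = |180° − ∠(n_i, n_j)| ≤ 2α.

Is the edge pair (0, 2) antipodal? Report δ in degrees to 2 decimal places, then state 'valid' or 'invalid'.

α = atan 0.65 = 33.02°;  2α = 66.05°
edge 0: e_0 = (-1.49, +2.27);  n_0 = (+0.8360, +0.5487)
edge 2: e_2 = (+2.11, -5.48);  n_2 = (-0.9332, -0.3593)
∠(n_0, n_2) = 167.78°
δ = |180° − 167.78°| = 12.22°
12.22° ≤ 2α = 66.05°  →  valid

δ = 12.22°, valid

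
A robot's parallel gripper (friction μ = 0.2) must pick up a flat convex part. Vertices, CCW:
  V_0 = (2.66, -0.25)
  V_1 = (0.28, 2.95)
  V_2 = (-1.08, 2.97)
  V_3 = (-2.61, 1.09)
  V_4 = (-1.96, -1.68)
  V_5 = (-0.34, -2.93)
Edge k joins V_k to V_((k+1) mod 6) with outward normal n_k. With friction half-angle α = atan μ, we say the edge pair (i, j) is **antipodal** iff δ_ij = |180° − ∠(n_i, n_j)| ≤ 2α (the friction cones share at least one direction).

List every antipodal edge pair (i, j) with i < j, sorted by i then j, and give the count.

count = 2; pairs: (0,4), (2,5)

α = atan 0.2 = 11.31°;  2α = 22.62°
n_0 = (+0.8024, +0.5968)
n_1 = (+0.0147, +0.9999)
n_2 = (-0.7756, +0.6312)
n_3 = (-0.9736, -0.2285)
n_4 = (-0.6109, -0.7917)
n_5 = (+0.6662, -0.7458)
  (0,1): δ = 127.48°  ·
  (0,2): δ = 75.78°  ·
  (0,3): δ = 23.43°  ·
  (0,4): δ = 15.71°  ✓
  (0,5): δ = 95.14°  ·
  (1,2): δ = 128.30°  ·
  (1,3): δ = 75.95°  ·
  (1,4): δ = 36.81°  ·
  (1,5): δ = 42.62°  ·
  (2,3): δ = 127.65°  ·
  (2,4): δ = 88.51°  ·
  (2,5): δ = 9.08°  ✓
  (3,4): δ = 140.86°  ·
  (3,5): δ = 61.43°  ·
  (4,5): δ = 100.57°  ·
antipodal pairs: 2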